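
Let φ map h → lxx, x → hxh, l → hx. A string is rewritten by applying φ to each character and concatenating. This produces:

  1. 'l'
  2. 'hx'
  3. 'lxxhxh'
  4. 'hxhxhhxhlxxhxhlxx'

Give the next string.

φ(hxhxhhxhlxxhxhlxx) expands symbol-by-symbol to lxx hxh lxx hxh lxx lxx hxh lxx hx hxh hxh lxx hxh lxx hx hxh hxh; joining the 17 pieces gives the next term.

lxxhxhlxxhxhlxxlxxhxhlxxhxhxhhxhlxxhxhlxxhxhxhhxh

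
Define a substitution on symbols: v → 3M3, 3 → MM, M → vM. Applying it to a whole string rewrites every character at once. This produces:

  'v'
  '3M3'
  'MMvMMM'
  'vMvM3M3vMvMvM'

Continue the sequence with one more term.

Replace each of the 13 characters of vMvM3M3vMvMvM in place — 3M3 vM 3M3 vM MM vM MM 3M3 vM 3M3 vM 3M3 vM — and concatenate.

3M3vM3M3vMMMvMMM3M3vM3M3vM3M3vM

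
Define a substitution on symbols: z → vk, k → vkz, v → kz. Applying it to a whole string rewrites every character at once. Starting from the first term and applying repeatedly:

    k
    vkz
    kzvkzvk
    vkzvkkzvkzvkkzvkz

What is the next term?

kzvkzvkkzvkzvkzvkkzvkzvkkzvkzvkzvkkzvkzvk

Replace each of the 17 characters of vkzvkkzvkzvkkzvkz in place — kz vkz vk kz vkz vkz vk kz vkz vk kz vkz vkz vk kz vkz vk — and concatenate.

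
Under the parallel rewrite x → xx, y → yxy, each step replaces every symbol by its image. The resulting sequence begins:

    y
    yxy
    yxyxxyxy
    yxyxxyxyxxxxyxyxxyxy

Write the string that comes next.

φ(yxyxxyxyxxxxyxyxxyxy) expands symbol-by-symbol to yxy xx yxy xx xx yxy xx yxy xx xx xx xx yxy xx yxy xx xx yxy xx yxy; joining the 20 pieces gives the next term.

yxyxxyxyxxxxyxyxxyxyxxxxxxxxyxyxxyxyxxxxyxyxxyxy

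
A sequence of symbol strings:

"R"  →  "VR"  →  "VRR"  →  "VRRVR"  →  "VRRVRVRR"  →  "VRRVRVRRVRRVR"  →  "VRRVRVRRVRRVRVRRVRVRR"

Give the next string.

VRRVRVRRVRRVRVRRVRVRRVRRVRVRRVRRVR

Each term (from the third on) is the previous term followed by the one before it: term 3 = VR·R = VRR.
The next term joins VRRVRVRRVRRVRVRRVRVRR and VRRVRVRRVRRVR.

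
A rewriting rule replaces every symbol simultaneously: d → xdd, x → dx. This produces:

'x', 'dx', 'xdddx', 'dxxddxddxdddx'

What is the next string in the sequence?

Rewriting the 13 symbols of dxxddxddxdddx one by one yields xdd dx dx xdd xdd dx xdd xdd dx xdd xdd xdd dx; concatenated:

xdddxdxxddxdddxxddxdddxxddxddxdddx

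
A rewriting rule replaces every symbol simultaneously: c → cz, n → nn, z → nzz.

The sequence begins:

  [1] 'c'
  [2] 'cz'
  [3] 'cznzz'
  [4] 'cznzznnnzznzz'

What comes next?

Applying the rule to each of the 13 symbols of cznzznnnzznzz gives the pieces cz nzz nn nzz nzz nn nn nn nzz nzz nn nzz nzz, which concatenate to the answer.

cznzznnnzznzznnnnnnnzznzznnnzznzz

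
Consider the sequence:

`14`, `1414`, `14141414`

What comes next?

Every step duplicates the string.
Doubling 14141414:

1414141414141414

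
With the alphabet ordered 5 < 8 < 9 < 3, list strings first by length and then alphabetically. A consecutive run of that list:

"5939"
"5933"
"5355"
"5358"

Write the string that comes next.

5359

Find the rightmost character of 5358 below 3, bump it to the next letter, and reset everything to its right to 5.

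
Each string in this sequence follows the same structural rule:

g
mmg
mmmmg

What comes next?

Every step adds mm at the front: s(k+1) = mm·s(k).
One more step from mmmmg gives the answer.

mmmmmmg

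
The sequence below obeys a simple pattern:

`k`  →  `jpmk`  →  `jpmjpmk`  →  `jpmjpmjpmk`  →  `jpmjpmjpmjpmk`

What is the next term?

The strings grow by a fixed prefix jpm each time.
Applying this once more to jpmjpmjpmjpmk:

jpmjpmjpmjpmjpmk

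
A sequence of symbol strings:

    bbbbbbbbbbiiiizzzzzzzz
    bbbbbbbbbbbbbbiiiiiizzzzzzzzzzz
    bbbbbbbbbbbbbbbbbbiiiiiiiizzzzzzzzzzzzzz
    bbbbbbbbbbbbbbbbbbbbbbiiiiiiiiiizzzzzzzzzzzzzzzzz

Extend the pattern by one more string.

bbbbbbbbbbbbbbbbbbbbbbbbbbiiiiiiiiiiiizzzzzzzzzzzzzzzzzzzz

The n-th term is 4n+2 b's then 2n i's then 3n+2 z's, where the shown terms are n = 2, 3, 4, 5.
Setting n = 6 gives 26, 12, 20 characters in each block.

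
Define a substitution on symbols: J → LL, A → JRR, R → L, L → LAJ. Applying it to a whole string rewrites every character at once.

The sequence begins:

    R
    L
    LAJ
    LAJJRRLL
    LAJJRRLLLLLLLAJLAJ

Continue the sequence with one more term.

Rewriting the 18 symbols of LAJJRRLLLLLLLAJLAJ one by one yields LAJ JRR LL LL L L LAJ LAJ LAJ LAJ LAJ LAJ LAJ JRR LL LAJ JRR LL; concatenated:

LAJJRRLLLLLLLAJLAJLAJLAJLAJLAJLAJJRRLLLAJJRRLL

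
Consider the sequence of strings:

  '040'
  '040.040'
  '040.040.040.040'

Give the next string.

Every step duplicates the string with '.' between the halves.
Doubling 040.040.040.040 with '.' between the halves:

040.040.040.040.040.040.040.040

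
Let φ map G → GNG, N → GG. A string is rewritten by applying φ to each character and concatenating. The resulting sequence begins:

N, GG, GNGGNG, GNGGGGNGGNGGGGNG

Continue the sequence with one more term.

Applying the rule to each of the 16 symbols of GNGGGGNGGNGGGGNG gives the pieces GNG GG GNG GNG GNG GNG GG GNG GNG GG GNG GNG GNG GNG GG GNG, which concatenate to the answer.

GNGGGGNGGNGGNGGNGGGGNGGNGGGGNGGNGGNGGNGGGGNG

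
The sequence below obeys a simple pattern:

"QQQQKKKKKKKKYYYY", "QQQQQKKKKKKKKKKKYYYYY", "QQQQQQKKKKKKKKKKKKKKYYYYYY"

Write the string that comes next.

Each string has the form Q^{n+1} K^{3n-1} Y^{n+1}, where the shown terms are n = 3, 4, 5.
At n = 6 the blocks have lengths 7, 17, 7.

QQQQQQQKKKKKKKKKKKKKKKKKYYYYYYY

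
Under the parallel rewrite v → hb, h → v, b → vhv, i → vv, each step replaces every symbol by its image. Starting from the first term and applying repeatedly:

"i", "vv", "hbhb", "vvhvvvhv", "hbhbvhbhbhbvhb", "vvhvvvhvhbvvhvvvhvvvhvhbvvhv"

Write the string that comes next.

hbhbvhbhbhbvhbvvhvhbhbvhbhbhbvhbhbhbvhbvvhvhbhbvhb

φ(vvhvvvhvhbvvhvvvhvvvhvhbvvhv) expands symbol-by-symbol to hb hb v hb hb hb v hb v vhv hb hb v hb hb hb v hb hb hb v hb v vhv hb hb v hb; joining the 28 pieces gives the next term.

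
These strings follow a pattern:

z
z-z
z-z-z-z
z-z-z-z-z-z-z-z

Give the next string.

Every step duplicates the string with '-' between the halves.
So the next term is two copies of z-z-z-z-z-z-z-z with '-' between the halves.

z-z-z-z-z-z-z-z-z-z-z-z-z-z-z-z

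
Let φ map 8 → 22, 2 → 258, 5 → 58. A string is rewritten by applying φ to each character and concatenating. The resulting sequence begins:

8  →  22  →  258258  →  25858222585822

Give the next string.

Replace each of the 14 characters of 25858222585822 in place — 258 58 22 58 22 258 258 258 58 22 58 22 258 258 — and concatenate.

2585822582225825825858225822258258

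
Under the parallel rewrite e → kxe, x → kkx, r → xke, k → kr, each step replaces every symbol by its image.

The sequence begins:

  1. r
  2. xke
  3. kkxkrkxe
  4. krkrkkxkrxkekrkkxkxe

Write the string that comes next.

krxkekrxkekrkrkkxkrxkekkxkrkxekrxkekrkrkkxkrkkxkxe

Replace each of the 20 characters of krkrkkxkrxkekrkkxkxe in place — kr xke kr xke kr kr kkx kr xke kkx kr kxe kr xke kr kr kkx kr kkx kxe — and concatenate.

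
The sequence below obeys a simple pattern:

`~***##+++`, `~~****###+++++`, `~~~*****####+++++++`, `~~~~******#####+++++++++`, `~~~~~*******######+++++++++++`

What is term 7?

The n-th term is n ~'s then n+2 *'s then n+1 #'s then 2n+1 +'s (n = 1, 2, …).
For term 7, n = 7, so the run lengths are 7, 9, 8, 15.

~~~~~~~*********########+++++++++++++++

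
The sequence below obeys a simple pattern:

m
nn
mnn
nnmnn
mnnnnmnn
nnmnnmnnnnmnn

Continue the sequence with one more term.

mnnnnmnnnnmnnmnnnnmnn

This is a Fibonacci-style word recurrence s(k) = s(k−2)·s(k−1): e.g. m·nn = mnn.
The next term joins mnnnnmnn and nnmnnmnnnnmnn.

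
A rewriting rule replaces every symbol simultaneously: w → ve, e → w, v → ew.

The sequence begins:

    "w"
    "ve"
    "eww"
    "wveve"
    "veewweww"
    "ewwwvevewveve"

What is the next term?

Replace each of the 13 characters of ewwwvevewveve in place — w ve ve ve ew w ew w ve ew w ew w — and concatenate.

wveveveewwewwveewweww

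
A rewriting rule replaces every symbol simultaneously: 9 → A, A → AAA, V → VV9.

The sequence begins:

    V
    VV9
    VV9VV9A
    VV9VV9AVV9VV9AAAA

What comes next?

VV9VV9AVV9VV9AAAAVV9VV9AVV9VV9AAAAAAAAAAAAA

Applying the rule to each of the 17 symbols of VV9VV9AVV9VV9AAAA gives the pieces VV9 VV9 A VV9 VV9 A AAA VV9 VV9 A VV9 VV9 A AAA AAA AAA AAA, which concatenate to the answer.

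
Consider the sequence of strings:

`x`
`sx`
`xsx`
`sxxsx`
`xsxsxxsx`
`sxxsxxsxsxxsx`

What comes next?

xsxsxxsxsxxsxxsxsxxsx

From term 3 onward, concatenate the second-to-last term with the last: x·sx = xsx, sx·xsx = sxxsx, …
Continuing: xsxsxxsx · sxxsxxsxsxxsx gives term 7.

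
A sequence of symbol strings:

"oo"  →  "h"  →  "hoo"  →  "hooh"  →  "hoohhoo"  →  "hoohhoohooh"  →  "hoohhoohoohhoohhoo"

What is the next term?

This is a Fibonacci-style word recurrence s(k) = s(k−1)·s(k−2): e.g. h·oo = hoo.
Continuing: hoohhoohoohhoohhoo · hoohhoohooh gives term 8.

hoohhoohoohhoohhoohoohhoohooh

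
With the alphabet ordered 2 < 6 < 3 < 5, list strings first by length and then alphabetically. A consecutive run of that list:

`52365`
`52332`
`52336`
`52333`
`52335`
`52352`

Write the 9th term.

52355

Advancing 3 positions from 52352 through 52352 → 52356 → 52353 reaches term 9.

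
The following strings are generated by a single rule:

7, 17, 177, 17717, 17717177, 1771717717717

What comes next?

Each term (from the third on) is the previous term followed by the one before it: term 3 = 17·7 = 177.
The next term joins 1771717717717 and 17717177.

177171771771717717177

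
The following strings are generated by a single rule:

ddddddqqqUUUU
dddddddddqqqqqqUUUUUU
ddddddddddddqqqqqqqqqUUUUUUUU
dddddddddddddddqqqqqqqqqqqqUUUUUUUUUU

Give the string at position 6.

dddddddddddddddddddddqqqqqqqqqqqqqqqqqqUUUUUUUUUUUUUU

Term n consists of 3n+3 d's, followed by 3n q's, followed by 2n+2 U's (n = 1, 2, …).
For term 6, n = 6, so the run lengths are 21, 18, 14.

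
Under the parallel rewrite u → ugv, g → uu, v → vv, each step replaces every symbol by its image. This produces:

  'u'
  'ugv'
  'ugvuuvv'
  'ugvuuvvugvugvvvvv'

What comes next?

φ(ugvuuvvugvugvvvvv) expands symbol-by-symbol to ugv uu vv ugv ugv vv vv ugv uu vv ugv uu vv vv vv vv vv; joining the 17 pieces gives the next term.

ugvuuvvugvugvvvvvugvuuvvugvuuvvvvvvvvvv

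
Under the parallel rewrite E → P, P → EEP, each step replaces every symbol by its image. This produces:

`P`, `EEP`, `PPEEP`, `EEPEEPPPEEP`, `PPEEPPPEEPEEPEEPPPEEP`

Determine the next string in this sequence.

φ(PPEEPPPEEPEEPEEPPPEEP) expands symbol-by-symbol to EEP EEP P P EEP EEP EEP P P EEP P P EEP P P EEP EEP EEP P P EEP; joining the 21 pieces gives the next term.

EEPEEPPPEEPEEPEEPPPEEPPPEEPPPEEPEEPEEPPPEEP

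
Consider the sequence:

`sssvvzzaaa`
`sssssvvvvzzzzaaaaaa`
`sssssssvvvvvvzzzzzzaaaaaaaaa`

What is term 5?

Reading off run lengths: s runs 3, 5, 7; v runs 2, 4, 6; z runs 2, 4, 6; a runs 3, 6, 9 — each is linear in n (n = 1, 2, …).
At n = 5 the blocks have lengths 11, 10, 10, 15.

sssssssssssvvvvvvvvvvzzzzzzzzzzaaaaaaaaaaaaaaa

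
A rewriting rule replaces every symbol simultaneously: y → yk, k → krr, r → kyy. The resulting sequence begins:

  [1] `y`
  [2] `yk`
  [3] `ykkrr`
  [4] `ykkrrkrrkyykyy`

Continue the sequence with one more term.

Rewriting the 14 symbols of ykkrrkrrkyykyy one by one yields yk krr krr kyy kyy krr kyy kyy krr yk yk krr yk yk; concatenated:

ykkrrkrrkyykyykrrkyykyykrrykykkrrykyk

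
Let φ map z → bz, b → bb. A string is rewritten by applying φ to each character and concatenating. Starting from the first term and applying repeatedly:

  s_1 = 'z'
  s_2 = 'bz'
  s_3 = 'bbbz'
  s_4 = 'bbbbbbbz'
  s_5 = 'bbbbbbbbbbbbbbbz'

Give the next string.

bbbbbbbbbbbbbbbbbbbbbbbbbbbbbbbz

Replace each of the 16 characters of bbbbbbbbbbbbbbbz in place — bb bb bb bb bb bb bb bb bb bb bb bb bb bb bb bz — and concatenate.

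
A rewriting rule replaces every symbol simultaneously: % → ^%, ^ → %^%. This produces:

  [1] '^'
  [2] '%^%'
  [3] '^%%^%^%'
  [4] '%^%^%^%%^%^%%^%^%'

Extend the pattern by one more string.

Replace each of the 17 characters of %^%^%^%%^%^%%^%^% in place — ^% %^% ^% %^% ^% %^% ^% ^% %^% ^% %^% ^% ^% %^% ^% %^% ^% — and concatenate.

^%%^%^%%^%^%%^%^%^%%^%^%%^%^%^%%^%^%%^%^%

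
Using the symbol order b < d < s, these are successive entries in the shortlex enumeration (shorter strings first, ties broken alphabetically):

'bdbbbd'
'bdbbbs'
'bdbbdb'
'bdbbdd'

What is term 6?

Continuing the enumeration 2 steps past bdbbdd: bdbbdd → bdbbds → (answer).

bdbbsb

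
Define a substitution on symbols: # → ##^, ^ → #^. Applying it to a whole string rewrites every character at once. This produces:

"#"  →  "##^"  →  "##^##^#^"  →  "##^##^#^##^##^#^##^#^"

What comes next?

##^##^#^##^##^#^##^#^##^##^#^##^##^#^##^#^##^##^#^##^#^

Applying the rule to each of the 21 symbols of ##^##^#^##^##^#^##^#^ gives the pieces ##^ ##^ #^ ##^ ##^ #^ ##^ #^ ##^ ##^ #^ ##^ ##^ #^ ##^ #^ ##^ ##^ #^ ##^ #^, which concatenate to the answer.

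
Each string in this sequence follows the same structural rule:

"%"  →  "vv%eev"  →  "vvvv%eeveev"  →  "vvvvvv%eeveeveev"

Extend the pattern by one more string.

s(k+1) = vv·s(k)·eev, so each term gains vv as a prefix and eev as a suffix.
So the next term is vv·vvvvvv%eeveeveev·eev.

vvvvvvvv%eeveeveeveev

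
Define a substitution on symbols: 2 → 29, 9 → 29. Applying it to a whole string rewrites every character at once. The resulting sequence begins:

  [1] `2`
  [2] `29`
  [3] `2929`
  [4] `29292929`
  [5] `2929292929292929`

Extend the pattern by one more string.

29292929292929292929292929292929

φ(2929292929292929) expands symbol-by-symbol to 29 29 29 29 29 29 29 29 29 29 29 29 29 29 29 29; joining the 16 pieces gives the next term.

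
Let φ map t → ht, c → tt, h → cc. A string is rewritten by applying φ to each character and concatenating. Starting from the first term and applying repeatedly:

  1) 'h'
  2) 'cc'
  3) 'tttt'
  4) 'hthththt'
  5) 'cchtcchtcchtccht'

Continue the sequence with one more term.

ttttcchtttttcchtttttcchtttttccht

Replace each of the 16 characters of cchtcchtcchtccht in place — tt tt cc ht tt tt cc ht tt tt cc ht tt tt cc ht — and concatenate.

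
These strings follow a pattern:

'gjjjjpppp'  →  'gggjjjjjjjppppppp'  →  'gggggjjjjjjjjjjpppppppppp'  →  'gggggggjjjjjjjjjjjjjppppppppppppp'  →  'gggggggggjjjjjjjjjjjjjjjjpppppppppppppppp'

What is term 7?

gggggggggggggjjjjjjjjjjjjjjjjjjjjjjpppppppppppppppppppppp

Each string has the form g^{2n-1} j^{3n+1} p^{3n+1} (n = 1, 2, …).
At n = 7 the blocks have lengths 13, 22, 22.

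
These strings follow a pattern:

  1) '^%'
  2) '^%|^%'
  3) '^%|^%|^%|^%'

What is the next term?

Every step duplicates the string with '|' between the halves.
So the next term is two copies of ^%|^%|^%|^% with '|' between the halves.

^%|^%|^%|^%|^%|^%|^%|^%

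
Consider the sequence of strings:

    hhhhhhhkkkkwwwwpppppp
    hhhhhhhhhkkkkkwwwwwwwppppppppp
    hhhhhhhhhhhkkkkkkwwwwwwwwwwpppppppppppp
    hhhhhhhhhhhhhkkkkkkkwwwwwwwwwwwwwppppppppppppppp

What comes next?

hhhhhhhhhhhhhhhkkkkkkkkwwwwwwwwwwwwwwwwpppppppppppppppppp

The n-th term is 2n+3 h's then n+2 k's then 3n-2 w's then 3n p's, where the shown terms are n = 2, 3, 4, 5.
At n = 6 the blocks have lengths 15, 8, 16, 18.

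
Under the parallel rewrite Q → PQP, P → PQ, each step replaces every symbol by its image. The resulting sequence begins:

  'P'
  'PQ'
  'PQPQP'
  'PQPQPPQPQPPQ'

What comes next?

Expanding PQPQPPQPQPPQ: P→PQ, Q→PQP, P→PQ, Q→PQP, P→PQ, P→PQ, Q→PQP, P→PQ, Q→PQP, P→PQ, P→PQ, Q→PQP. Concatenated: PQ PQP PQ PQP PQ PQ PQP PQ PQP PQ PQ PQP.

PQPQPPQPQPPQPQPQPPQPQPPQPQPQP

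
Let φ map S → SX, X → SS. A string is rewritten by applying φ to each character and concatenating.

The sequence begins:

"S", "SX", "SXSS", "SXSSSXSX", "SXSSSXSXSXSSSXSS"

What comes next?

φ(SXSSSXSXSXSSSXSS) expands symbol-by-symbol to SX SS SX SX SX SS SX SS SX SS SX SX SX SS SX SX; joining the 16 pieces gives the next term.

SXSSSXSXSXSSSXSSSXSSSXSXSXSSSXSX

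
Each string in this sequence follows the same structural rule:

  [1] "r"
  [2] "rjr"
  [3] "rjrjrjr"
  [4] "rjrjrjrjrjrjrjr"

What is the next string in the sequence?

Each string is two copies of the previous one joined by 'j'.
So the next term is two copies of rjrjrjrjrjrjrjr with 'j' between the halves.

rjrjrjrjrjrjrjrjrjrjrjrjrjrjrjr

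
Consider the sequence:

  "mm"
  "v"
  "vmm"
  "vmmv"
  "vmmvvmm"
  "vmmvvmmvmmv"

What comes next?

From term 3 onward, concatenate the last term with the second-to-last: v·mm = vmm, vmm·v = vmmv, …
So term 7 is vmmvvmmvmmv·vmmvvmm.

vmmvvmmvmmvvmmvvmm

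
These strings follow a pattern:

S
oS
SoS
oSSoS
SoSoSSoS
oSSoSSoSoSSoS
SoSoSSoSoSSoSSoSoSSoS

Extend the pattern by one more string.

From term 3 onward, concatenate the second-to-last term with the last: S·oS = SoS, oS·SoS = oSSoS, …
The next term joins oSSoSSoSoSSoS and SoSoSSoSoSSoSSoSoSSoS.

oSSoSSoSoSSoSSoSoSSoSoSSoSSoSoSSoS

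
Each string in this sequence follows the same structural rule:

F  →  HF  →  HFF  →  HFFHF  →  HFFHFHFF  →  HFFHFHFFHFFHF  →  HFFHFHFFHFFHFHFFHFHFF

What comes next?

HFFHFHFFHFFHFHFFHFHFFHFFHFHFFHFFHF

This is a Fibonacci-style word recurrence s(k) = s(k−1)·s(k−2): e.g. HF·F = HFF.
Continuing: HFFHFHFFHFFHFHFFHFHFF · HFFHFHFFHFFHF gives term 8.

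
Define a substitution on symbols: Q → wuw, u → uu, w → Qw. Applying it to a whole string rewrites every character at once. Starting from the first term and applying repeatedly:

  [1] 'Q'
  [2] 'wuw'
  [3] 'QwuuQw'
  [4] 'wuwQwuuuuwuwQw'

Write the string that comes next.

Replace each of the 14 characters of wuwQwuuuuwuwQw in place — Qw uu Qw wuw Qw uu uu uu uu Qw uu Qw wuw Qw — and concatenate.

QwuuQwwuwQwuuuuuuuuQwuuQwwuwQw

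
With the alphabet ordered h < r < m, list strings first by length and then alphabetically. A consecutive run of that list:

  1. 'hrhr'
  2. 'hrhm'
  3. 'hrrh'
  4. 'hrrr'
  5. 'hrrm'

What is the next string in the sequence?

hrmh

Find the rightmost character of hrrm below m, bump it to the next letter, and reset everything to its right to h.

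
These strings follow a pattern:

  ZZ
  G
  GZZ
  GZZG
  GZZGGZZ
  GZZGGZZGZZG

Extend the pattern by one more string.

GZZGGZZGZZGGZZGGZZ

This is a Fibonacci-style word recurrence s(k) = s(k−1)·s(k−2): e.g. G·ZZ = GZZ.
The next term joins GZZGGZZGZZG and GZZGGZZ.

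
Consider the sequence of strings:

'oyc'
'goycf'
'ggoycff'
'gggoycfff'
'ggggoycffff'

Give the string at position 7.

Each term wraps the previous one in g on the left and f on the right.
From ggggoycffff, 2 further steps: ggggoycffff → gggggoycfffff → (answer).

ggggggoycffffff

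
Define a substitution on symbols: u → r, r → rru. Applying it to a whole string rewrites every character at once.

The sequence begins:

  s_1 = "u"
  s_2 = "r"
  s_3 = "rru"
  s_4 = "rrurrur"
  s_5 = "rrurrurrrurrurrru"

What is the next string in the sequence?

Applying the rule to each of the 17 symbols of rrurrurrrurrurrru gives the pieces rru rru r rru rru r rru rru rru r rru rru r rru rru rru r, which concatenate to the answer.

rrurrurrrurrurrrurrurrurrrurrurrrurrurrur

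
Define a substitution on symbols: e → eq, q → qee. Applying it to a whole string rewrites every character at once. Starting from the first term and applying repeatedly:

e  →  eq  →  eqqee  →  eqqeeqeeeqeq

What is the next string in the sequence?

eqqeeqeeeqeqqeeeqeqeqqeeeqqee

Expanding eqqeeqeeeqeq: e→eq, q→qee, q→qee, e→eq, e→eq, q→qee, e→eq, e→eq, e→eq, q→qee, e→eq, q→qee. Concatenated: eq qee qee eq eq qee eq eq eq qee eq qee.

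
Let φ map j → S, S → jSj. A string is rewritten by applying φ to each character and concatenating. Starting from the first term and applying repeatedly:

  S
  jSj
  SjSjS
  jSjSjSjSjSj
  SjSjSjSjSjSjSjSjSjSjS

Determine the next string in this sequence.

Rewriting the 21 symbols of SjSjSjSjSjSjSjSjSjSjS one by one yields jSj S jSj S jSj S jSj S jSj S jSj S jSj S jSj S jSj S jSj S jSj; concatenated:

jSjSjSjSjSjSjSjSjSjSjSjSjSjSjSjSjSjSjSjSjSj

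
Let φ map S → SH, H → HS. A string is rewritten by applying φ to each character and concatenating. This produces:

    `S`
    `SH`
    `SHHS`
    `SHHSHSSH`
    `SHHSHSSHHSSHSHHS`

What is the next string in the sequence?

SHHSHSSHHSSHSHHSHSSHSHHSSHHSHSSH

φ(SHHSHSSHHSSHSHHS) expands symbol-by-symbol to SH HS HS SH HS SH SH HS HS SH SH HS SH HS HS SH; joining the 16 pieces gives the next term.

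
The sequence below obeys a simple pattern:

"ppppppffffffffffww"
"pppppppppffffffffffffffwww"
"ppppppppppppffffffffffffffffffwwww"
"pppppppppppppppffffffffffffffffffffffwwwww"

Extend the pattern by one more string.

Reading off run lengths: p runs 6, 9, 12, 15; f runs 10, 14, 18, 22; w runs 2, 3, 4, 5 — each is linear in n, where the shown terms are n = 2, 3, 4, 5.
At n = 6 the blocks have lengths 18, 26, 6.

ppppppppppppppppppffffffffffffffffffffffffffwwwwww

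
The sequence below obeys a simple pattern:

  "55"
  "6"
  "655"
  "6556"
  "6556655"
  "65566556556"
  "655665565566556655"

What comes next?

65566556556655665565566556556

Each term (from the third on) is the previous term followed by the one before it: term 3 = 6·55 = 655.
Continuing: 655665565566556655 · 65566556556 gives term 8.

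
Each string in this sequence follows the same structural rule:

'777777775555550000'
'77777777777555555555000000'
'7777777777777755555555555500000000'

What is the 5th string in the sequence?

77777777777777777777555555555555555555000000000000

Each string has the form 7^{3n+2} 5^{3n} 0^{2n}, where the shown terms are n = 2, 3, 4.
For term 5, n = 6, so the run lengths are 20, 18, 12.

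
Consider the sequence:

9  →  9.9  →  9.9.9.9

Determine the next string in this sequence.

9.9.9.9.9.9.9.9

Every step duplicates the string with '.' between the halves.
One more doubling of 9.9.9.9 gives the answer.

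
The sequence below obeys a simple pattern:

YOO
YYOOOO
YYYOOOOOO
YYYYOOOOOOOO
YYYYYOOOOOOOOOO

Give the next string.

Each string has the form Y^{n} O^{2n} (n = 1, 2, …).
At n = 6 the blocks have lengths 6, 12.

YYYYYYOOOOOOOOOOOO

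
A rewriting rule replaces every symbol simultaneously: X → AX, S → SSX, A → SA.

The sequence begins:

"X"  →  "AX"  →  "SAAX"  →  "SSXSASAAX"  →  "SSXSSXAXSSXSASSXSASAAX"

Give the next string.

Rewriting the 22 symbols of SSXSSXAXSSXSASSXSASAAX one by one yields SSX SSX AX SSX SSX AX SA AX SSX SSX AX SSX SA SSX SSX AX SSX SA SSX SA SA AX; concatenated:

SSXSSXAXSSXSSXAXSAAXSSXSSXAXSSXSASSXSSXAXSSXSASSXSASAAX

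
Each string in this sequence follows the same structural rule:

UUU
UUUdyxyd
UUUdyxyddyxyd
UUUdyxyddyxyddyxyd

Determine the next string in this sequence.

Every step adds dyxyd to the end: s(k+1) = s(k)·dyxyd.
Applying this once more to UUUdyxyddyxyddyxyd:

UUUdyxyddyxyddyxyddyxyd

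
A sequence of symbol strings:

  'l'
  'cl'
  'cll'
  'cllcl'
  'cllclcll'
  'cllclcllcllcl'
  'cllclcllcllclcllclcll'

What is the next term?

cllclcllcllclcllclcllcllclcllcllcl

This is a Fibonacci-style word recurrence s(k) = s(k−1)·s(k−2): e.g. cl·l = cll.
So term 8 is cllclcllcllclcllclcll·cllclcllcllcl.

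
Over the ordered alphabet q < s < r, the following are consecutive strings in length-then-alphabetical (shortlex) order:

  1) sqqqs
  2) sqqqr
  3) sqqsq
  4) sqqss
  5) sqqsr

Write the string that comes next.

The successor of sqqsr increments the rightmost position that isn't already r and resets every position after it to q.

sqqrq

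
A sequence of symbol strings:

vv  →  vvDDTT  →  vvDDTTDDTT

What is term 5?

The strings grow by a fixed suffix DDTT each time.
From vvDDTTDDTT, 2 further steps: vvDDTTDDTT → vvDDTTDDTTDDTT → (answer).

vvDDTTDDTTDDTTDDTT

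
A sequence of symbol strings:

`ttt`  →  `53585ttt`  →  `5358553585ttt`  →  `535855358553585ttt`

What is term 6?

The strings grow by a fixed prefix 53585 each time.
From 535855358553585ttt, 2 further steps: 535855358553585ttt → 53585535855358553585ttt → (answer).

5358553585535855358553585ttt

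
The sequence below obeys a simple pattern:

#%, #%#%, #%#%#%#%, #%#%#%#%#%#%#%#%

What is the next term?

s(k+1) = s(k)·s(k) — each term doubles the last.
So the next term is two copies of #%#%#%#%#%#%#%#%.

#%#%#%#%#%#%#%#%#%#%#%#%#%#%#%#%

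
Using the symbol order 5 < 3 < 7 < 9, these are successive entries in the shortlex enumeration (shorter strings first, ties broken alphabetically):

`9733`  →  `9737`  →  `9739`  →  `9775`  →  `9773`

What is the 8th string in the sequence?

Advancing 3 positions from 9773 through 9773 → 9777 → 9779 reaches term 8.

9795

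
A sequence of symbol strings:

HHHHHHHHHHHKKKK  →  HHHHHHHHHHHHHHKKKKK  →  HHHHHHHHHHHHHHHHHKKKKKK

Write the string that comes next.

HHHHHHHHHHHHHHHHHHHHKKKKKKK

Each string has the form H^{3n+2} K^{n+1}, where the shown terms are n = 3, 4, 5.
At n = 6 the blocks have lengths 20, 7.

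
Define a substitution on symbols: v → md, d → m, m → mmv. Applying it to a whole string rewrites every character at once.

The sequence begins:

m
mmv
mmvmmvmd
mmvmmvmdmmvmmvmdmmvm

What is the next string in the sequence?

φ(mmvmmvmdmmvmmvmdmmvm) expands symbol-by-symbol to mmv mmv md mmv mmv md mmv m mmv mmv md mmv mmv md mmv m mmv mmv md mmv; joining the 20 pieces gives the next term.

mmvmmvmdmmvmmvmdmmvmmmvmmvmdmmvmmvmdmmvmmmvmmvmdmmv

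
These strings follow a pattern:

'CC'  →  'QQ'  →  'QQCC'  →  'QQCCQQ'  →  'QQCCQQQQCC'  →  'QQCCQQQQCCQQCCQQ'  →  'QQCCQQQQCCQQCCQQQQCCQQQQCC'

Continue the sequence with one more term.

Each term (from the third on) is the previous term followed by the one before it: term 3 = QQ·CC = QQCC.
The next term joins QQCCQQQQCCQQCCQQQQCCQQQQCC and QQCCQQQQCCQQCCQQ.

QQCCQQQQCCQQCCQQQQCCQQQQCCQQCCQQQQCCQQCCQQ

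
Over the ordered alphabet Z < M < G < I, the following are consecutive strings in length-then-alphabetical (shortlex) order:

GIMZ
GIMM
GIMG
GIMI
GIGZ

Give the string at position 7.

GIGG

Continuing the enumeration 2 steps past GIGZ: GIGZ → GIGM → (answer).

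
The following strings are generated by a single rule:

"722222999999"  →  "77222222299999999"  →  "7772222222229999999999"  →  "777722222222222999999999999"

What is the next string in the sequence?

77777222222222222299999999999999

Reading off run lengths: 7 runs 1, 2, 3, 4; 2 runs 5, 7, 9, 11; 9 runs 6, 8, 10, 12 — each is linear in n, where the shown terms are n = 2, 3, 4, 5.
At n = 6 the blocks have lengths 5, 13, 14.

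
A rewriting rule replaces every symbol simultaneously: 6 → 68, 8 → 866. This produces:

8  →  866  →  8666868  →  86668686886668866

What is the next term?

86668686886668866688668666868688668666868

Replace each of the 17 characters of 86668686886668866 in place — 866 68 68 68 866 68 866 68 866 866 68 68 68 866 866 68 68 — and concatenate.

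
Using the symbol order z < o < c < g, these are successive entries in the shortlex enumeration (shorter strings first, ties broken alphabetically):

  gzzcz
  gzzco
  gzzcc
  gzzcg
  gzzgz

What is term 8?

Continuing the enumeration 3 steps past gzzgz: gzzgz → gzzgo → gzzgc → (answer).

gzzgg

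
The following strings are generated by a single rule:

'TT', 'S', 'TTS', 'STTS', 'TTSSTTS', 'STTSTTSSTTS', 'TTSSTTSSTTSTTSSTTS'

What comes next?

STTSTTSSTTSTTSSTTSSTTSTTSSTTS

This is a Fibonacci-style word recurrence s(k) = s(k−2)·s(k−1): e.g. TT·S = TTS.
So term 8 is STTSTTSSTTS·TTSSTTSSTTSTTSSTTS.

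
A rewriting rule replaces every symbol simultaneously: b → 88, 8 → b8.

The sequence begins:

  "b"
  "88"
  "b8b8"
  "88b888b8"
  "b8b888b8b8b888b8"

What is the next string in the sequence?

88b888b8b8b888b888b888b8b8b888b8

φ(b8b888b8b8b888b8) expands symbol-by-symbol to 88 b8 88 b8 b8 b8 88 b8 88 b8 88 b8 b8 b8 88 b8; joining the 16 pieces gives the next term.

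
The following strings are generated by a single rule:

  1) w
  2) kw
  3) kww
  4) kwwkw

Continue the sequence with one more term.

This is a Fibonacci-style word recurrence s(k) = s(k−1)·s(k−2): e.g. kw·w = kww.
The next term joins kwwkw and kww.

kwwkwkww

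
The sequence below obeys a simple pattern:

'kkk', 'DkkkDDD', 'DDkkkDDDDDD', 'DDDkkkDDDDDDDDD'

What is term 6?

DDDDDkkkDDDDDDDDDDDDDDD

Each term wraps the previous one in D on the left and DDD on the right.
From DDDkkkDDDDDDDDD, 2 further steps: DDDkkkDDDDDDDDD → DDDDkkkDDDDDDDDDDDD → (answer).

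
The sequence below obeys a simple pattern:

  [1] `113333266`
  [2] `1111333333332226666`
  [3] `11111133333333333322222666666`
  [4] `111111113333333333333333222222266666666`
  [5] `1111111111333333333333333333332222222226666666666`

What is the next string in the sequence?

Each string has the form 1^{2n} 3^{4n} 2^{2n-1} 6^{2n} (n = 1, 2, …).
For the next term, n = 6, so the run lengths are 12, 24, 11, 12.

11111111111133333333333333333333333322222222222666666666666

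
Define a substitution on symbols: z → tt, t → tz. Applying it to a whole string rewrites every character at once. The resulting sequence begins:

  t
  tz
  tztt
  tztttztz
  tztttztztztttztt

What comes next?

tztttztztztttztttztttztztztttztz

Replace each of the 16 characters of tztttztztztttztt in place — tz tt tz tz tz tt tz tt tz tt tz tz tz tt tz tz — and concatenate.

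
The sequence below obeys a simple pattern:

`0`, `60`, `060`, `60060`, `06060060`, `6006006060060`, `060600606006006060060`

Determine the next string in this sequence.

6006006060060060600606006006060060

This is a Fibonacci-style word recurrence s(k) = s(k−2)·s(k−1): e.g. 0·60 = 060.
The next term joins 6006006060060 and 060600606006006060060.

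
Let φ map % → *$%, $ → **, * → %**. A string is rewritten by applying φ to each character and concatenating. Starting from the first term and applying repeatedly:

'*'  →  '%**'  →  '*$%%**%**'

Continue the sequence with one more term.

Expanding *$%%**%**: *→%**, $→**, %→*$%, %→*$%, *→%**, *→%**, %→*$%, *→%**, *→%**. Concatenated: %** ** *$% *$% %** %** *$% %** %**.

%*****$%*$%%**%***$%%**%**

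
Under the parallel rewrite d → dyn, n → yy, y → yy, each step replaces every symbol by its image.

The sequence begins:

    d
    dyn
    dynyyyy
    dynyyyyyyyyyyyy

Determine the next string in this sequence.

Replace each of the 15 characters of dynyyyyyyyyyyyy in place — dyn yy yy yy yy yy yy yy yy yy yy yy yy yy yy — and concatenate.

dynyyyyyyyyyyyyyyyyyyyyyyyyyyyy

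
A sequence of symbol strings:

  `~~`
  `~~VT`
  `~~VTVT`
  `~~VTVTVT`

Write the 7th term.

The strings grow by a fixed suffix VT each time.
From ~~VTVTVT, 3 further steps: ~~VTVTVT → ~~VTVTVTVT → ~~VTVTVTVTVT → (answer).

~~VTVTVTVTVTVT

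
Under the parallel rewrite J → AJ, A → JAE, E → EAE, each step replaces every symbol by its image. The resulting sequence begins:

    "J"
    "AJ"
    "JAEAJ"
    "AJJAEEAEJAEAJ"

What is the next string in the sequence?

Rewriting the 13 symbols of AJJAEEAEJAEAJ one by one yields JAE AJ AJ JAE EAE EAE JAE EAE AJ JAE EAE JAE AJ; concatenated:

JAEAJAJJAEEAEEAEJAEEAEAJJAEEAEJAEAJ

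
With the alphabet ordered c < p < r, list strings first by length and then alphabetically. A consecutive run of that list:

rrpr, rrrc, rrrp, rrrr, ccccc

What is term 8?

cccpc

Stepping forward 3 times from ccccc: ccccc → ccccp → ccccr, then the target.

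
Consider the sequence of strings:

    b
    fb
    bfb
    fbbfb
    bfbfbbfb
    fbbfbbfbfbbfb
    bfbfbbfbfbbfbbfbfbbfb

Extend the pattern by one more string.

From term 3 onward, concatenate the second-to-last term with the last: b·fb = bfb, fb·bfb = fbbfb, …
Continuing: fbbfbbfbfbbfb · bfbfbbfbfbbfbbfbfbbfb gives term 8.

fbbfbbfbfbbfbbfbfbbfbfbbfbbfbfbbfb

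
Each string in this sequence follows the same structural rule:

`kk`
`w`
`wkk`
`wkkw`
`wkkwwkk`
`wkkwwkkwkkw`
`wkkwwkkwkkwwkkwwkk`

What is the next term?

Each term (from the third on) is the previous term followed by the one before it: term 3 = w·kk = wkk.
The next term joins wkkwwkkwkkwwkkwwkk and wkkwwkkwkkw.

wkkwwkkwkkwwkkwwkkwkkwwkkwkkw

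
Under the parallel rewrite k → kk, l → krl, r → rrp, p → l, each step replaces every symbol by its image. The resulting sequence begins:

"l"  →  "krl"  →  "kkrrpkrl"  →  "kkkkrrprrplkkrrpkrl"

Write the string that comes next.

kkkkkkkkrrprrplrrprrplkrlkkkkrrprrplkkrrpkrl

φ(kkkkrrprrplkkrrpkrl) expands symbol-by-symbol to kk kk kk kk rrp rrp l rrp rrp l krl kk kk rrp rrp l kk rrp krl; joining the 19 pieces gives the next term.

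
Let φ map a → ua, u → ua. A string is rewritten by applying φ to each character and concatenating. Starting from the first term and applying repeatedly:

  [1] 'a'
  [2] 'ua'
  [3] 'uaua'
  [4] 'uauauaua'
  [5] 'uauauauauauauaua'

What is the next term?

uauauauauauauauauauauauauauauaua

Replace each of the 16 characters of uauauauauauauaua in place — ua ua ua ua ua ua ua ua ua ua ua ua ua ua ua ua — and concatenate.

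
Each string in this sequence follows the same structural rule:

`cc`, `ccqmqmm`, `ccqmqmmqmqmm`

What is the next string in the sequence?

Every step adds qmqmm to the end: s(k+1) = s(k)·qmqmm.
Applying this once more to ccqmqmmqmqmm:

ccqmqmmqmqmmqmqmm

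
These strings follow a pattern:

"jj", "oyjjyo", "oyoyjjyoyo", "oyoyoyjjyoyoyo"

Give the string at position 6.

s(k+1) = oy·s(k)·yo, so each term gains oy as a prefix and yo as a suffix.
From oyoyoyjjyoyoyo, 2 further steps: oyoyoyjjyoyoyo → oyoyoyoyjjyoyoyoyo → (answer).

oyoyoyoyoyjjyoyoyoyoyo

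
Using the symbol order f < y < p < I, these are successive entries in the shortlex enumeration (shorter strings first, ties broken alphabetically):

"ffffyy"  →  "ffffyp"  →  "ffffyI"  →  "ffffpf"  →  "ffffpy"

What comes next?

ffffpp

The successor of ffffpy increments the rightmost position that isn't already I and resets every position after it to f.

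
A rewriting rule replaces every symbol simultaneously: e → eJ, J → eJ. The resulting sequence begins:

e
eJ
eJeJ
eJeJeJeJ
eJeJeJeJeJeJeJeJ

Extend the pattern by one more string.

Replace each of the 16 characters of eJeJeJeJeJeJeJeJ in place — eJ eJ eJ eJ eJ eJ eJ eJ eJ eJ eJ eJ eJ eJ eJ eJ — and concatenate.

eJeJeJeJeJeJeJeJeJeJeJeJeJeJeJeJ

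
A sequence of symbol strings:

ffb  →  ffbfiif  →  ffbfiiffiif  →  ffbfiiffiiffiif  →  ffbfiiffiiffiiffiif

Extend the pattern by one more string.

Every step adds fiif to the end: s(k+1) = s(k)·fiif.
So the next term is ffbfiiffiiffiiffiif·fiif.

ffbfiiffiiffiiffiiffiif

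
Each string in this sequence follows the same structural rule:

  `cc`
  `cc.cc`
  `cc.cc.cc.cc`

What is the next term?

Each string is two copies of the previous one joined by '.'.
Doubling cc.cc.cc.cc with '.' between the halves:

cc.cc.cc.cc.cc.cc.cc.cc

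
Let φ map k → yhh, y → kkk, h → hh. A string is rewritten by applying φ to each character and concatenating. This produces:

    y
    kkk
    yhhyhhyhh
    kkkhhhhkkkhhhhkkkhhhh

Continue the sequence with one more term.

Rewriting the 21 symbols of kkkhhhhkkkhhhhkkkhhhh one by one yields yhh yhh yhh hh hh hh hh yhh yhh yhh hh hh hh hh yhh yhh yhh hh hh hh hh; concatenated:

yhhyhhyhhhhhhhhhhyhhyhhyhhhhhhhhhhyhhyhhyhhhhhhhhhh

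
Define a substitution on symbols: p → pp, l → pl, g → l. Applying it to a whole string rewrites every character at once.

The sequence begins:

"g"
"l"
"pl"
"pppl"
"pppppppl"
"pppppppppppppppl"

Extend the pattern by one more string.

Rewriting the 16 symbols of pppppppppppppppl one by one yields pp pp pp pp pp pp pp pp pp pp pp pp pp pp pp pl; concatenated:

pppppppppppppppppppppppppppppppl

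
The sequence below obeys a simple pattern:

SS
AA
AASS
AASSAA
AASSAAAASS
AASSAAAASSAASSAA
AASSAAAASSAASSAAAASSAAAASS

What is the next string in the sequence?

AASSAAAASSAASSAAAASSAAAASSAASSAAAASSAASSAA

From term 3 onward, concatenate the last term with the second-to-last: AA·SS = AASS, AASS·AA = AASSAA, …
The next term joins AASSAAAASSAASSAAAASSAAAASS and AASSAAAASSAASSAA.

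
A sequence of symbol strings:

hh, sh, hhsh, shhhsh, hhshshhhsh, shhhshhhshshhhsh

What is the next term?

This is a Fibonacci-style word recurrence s(k) = s(k−2)·s(k−1): e.g. hh·sh = hhsh.
Continuing: hhshshhhsh · shhhshhhshshhhsh gives term 7.

hhshshhhshshhhshhhshshhhsh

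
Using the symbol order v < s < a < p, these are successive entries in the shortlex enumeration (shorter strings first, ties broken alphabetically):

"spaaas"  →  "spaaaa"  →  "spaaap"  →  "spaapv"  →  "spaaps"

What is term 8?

spapvv

Continuing the enumeration 3 steps past spaaps: spaaps → spaapa → spaapp → (answer).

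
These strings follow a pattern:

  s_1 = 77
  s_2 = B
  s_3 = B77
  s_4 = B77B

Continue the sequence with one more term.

B77BB77

From term 3 onward, concatenate the last term with the second-to-last: B·77 = B77, B77·B = B77B, …
Continuing: B77B · B77 gives term 5.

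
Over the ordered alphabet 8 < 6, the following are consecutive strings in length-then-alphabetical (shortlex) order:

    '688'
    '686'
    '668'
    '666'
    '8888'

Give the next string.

Find the rightmost character of 8888 below 6, bump it to the next letter, and reset everything to its right to 8.

8886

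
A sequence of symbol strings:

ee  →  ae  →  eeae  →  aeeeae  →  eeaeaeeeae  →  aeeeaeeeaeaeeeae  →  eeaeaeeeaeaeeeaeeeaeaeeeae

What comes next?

aeeeaeeeaeaeeeaeeeaeaeeeaeaeeeaeeeaeaeeeae

From term 3 onward, concatenate the second-to-last term with the last: ee·ae = eeae, ae·eeae = aeeeae, …
The next term joins aeeeaeeeaeaeeeae and eeaeaeeeaeaeeeaeeeaeaeeeae.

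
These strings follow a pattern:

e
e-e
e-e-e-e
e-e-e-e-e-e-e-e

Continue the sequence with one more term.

e-e-e-e-e-e-e-e-e-e-e-e-e-e-e-e

Each string is two copies of the previous one joined by '-'.
So the next term is two copies of e-e-e-e-e-e-e-e with '-' between the halves.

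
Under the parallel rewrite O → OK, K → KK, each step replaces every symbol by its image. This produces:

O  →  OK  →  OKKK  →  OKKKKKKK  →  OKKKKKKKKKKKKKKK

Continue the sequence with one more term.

OKKKKKKKKKKKKKKKKKKKKKKKKKKKKKKK

Replace each of the 16 characters of OKKKKKKKKKKKKKKK in place — OK KK KK KK KK KK KK KK KK KK KK KK KK KK KK KK — and concatenate.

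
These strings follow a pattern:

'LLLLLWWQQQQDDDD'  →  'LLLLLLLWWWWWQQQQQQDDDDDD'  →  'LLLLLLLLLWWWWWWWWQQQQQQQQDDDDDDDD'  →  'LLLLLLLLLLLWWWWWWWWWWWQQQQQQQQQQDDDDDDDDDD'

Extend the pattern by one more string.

Term n consists of 2n+3 L's, followed by 3n-1 W's, followed by 2n+2 Q's, followed by 2n+2 D's (n = 1, 2, …).
At n = 5 the blocks have lengths 13, 14, 12, 12.

LLLLLLLLLLLLLWWWWWWWWWWWWWWQQQQQQQQQQQQDDDDDDDDDDDD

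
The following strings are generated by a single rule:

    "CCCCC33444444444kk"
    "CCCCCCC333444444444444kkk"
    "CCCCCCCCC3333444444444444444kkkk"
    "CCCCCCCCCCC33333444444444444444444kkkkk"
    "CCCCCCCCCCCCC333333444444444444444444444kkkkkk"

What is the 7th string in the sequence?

Each string has the form C^{2n+1} 3^{n} 4^{3n+3} k^{n}, where the shown terms are n = 2, 3, 4, 5, 6.
For term 7, n = 8, so the run lengths are 17, 8, 27, 8.

CCCCCCCCCCCCCCCCC33333333444444444444444444444444444kkkkkkkk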